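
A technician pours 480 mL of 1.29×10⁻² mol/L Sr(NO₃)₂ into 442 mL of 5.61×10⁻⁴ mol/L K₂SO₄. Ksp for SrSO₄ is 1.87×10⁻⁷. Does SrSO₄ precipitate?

Yes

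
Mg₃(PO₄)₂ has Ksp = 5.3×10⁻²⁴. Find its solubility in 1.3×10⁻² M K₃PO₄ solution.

1.1×10⁻⁷ M

Mg₃(PO₄)₂(s) ⇌ 3 Mg²⁺(aq) + 2 PO₄³⁻(aq)
The solution already contains PO₄³⁻ at 1.3×10⁻² M. Let s be the molar solubility of Mg₃(PO₄)₂.
[PO₄³⁻] ≈ 1.3×10⁻² M (common ion dominates); [Mg²⁺] = 3s.
Ksp = [Mg²⁺]^3[PO₄³⁻]^2 = (3s)^3(1.3×10⁻²)^2
(3s)^3 = 5.3×10⁻²⁴ / (1.3×10⁻²)^2 = 3.1×10⁻²⁰
s = 1.1×10⁻⁷ M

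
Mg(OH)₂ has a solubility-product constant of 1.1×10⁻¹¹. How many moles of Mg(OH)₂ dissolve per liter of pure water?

1.4×10⁻⁴ M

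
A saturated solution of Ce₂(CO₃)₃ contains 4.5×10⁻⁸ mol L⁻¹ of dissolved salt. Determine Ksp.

Ksp = 2.0×10⁻³⁵

Ce₂(CO₃)₃(s) ⇌ 2 Ce³⁺(aq) + 3 CO₃²⁻(aq)
Call the molar solubility s, so that [Ce³⁺] = 2s and [CO₃²⁻] = 3s.
Ksp = [Ce³⁺]^2[CO₃²⁻]^3 = (2s)^2 · (3s)^3 = 108s^5
Ksp = 108 × (4.5×10⁻⁸)^5 = 2.0×10⁻³⁵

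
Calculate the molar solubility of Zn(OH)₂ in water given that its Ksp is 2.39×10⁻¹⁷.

Zn(OH)₂(s) ⇌ Zn²⁺(aq) + 2 OH⁻(aq)
Let s be the molar solubility. Then [Zn²⁺] = s and [OH⁻] = 2s.
Ksp = [Zn²⁺][OH⁻]^2 = s · (2s)^2 = 4s^3
4s^3 = 2.39×10⁻¹⁷  ⇒  s^3 = 5.98×10⁻¹⁸
s = (5.98×10⁻¹⁸)^(1/3) = 1.81×10⁻⁶ mol/L

1.81×10⁻⁶ M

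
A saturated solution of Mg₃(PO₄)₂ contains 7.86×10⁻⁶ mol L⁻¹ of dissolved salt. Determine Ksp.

Ksp = 3.24×10⁻²⁴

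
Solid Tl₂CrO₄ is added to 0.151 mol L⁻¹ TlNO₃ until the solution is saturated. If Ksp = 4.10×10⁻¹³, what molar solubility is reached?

1.80×10⁻¹¹ M

Tl₂CrO₄(s) ⇌ 2 Tl⁺(aq) + CrO₄²⁻(aq)
The solution already contains Tl⁺ at 0.151 mol L⁻¹. Let s be the molar solubility of Tl₂CrO₄.
[Tl⁺] ≈ 0.151 mol L⁻¹ (common ion dominates); [CrO₄²⁻] = s.
Ksp = [Tl⁺]^2[CrO₄²⁻] = (0.151)^2s
s = 4.10×10⁻¹³ / (0.151)^2 = 1.80×10⁻¹¹
s = 1.80×10⁻¹¹ mol L⁻¹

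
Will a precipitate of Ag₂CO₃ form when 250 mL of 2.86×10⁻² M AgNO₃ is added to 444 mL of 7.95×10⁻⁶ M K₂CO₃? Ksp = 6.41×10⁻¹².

Yes

After mixing, V = 250 mL + 444 mL = 694 mL.
[Ag⁺] = (2.86×10⁻²)(250)/694 = 1.03×10⁻² M
[CO₃²⁻] = (7.95×10⁻⁶)(444)/694 = 5.09×10⁻⁶ M
Q = [Ag⁺]^2[CO₃²⁻] = 5.40×10⁻¹⁰
Q = 5.40×10⁻¹⁰ > Ksp = 6.41×10⁻¹², so the solution is supersaturated and Ag₂CO₃ precipitates.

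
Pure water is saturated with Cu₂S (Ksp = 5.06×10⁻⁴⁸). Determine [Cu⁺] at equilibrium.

Cu₂S(s) ⇌ 2 Cu⁺(aq) + S²⁻(aq)
With molar solubility s: [Cu⁺] = 2s, [S²⁻] = s.
Ksp = [Cu⁺]^2[S²⁻] = (2s)^2 · s = 4s^3 = 5.06×10⁻⁴⁸
s = 1.08×10⁻¹⁶ M
[Cu⁺] = 2s = 2.16×10⁻¹⁶ M

2.16×10⁻¹⁶ M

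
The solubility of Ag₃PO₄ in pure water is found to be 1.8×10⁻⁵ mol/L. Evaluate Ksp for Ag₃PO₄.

Ag₃PO₄(s) ⇌ 3 Ag⁺(aq) + PO₄³⁻(aq)
Let s be the molar solubility. Then [Ag⁺] = 3s and [PO₄³⁻] = s.
Ksp = [Ag⁺]^3[PO₄³⁻] = (3s)^3 · s = 27s^4
Ksp = 27 × (1.8×10⁻⁵)^4 = 2.8×10⁻¹⁸

Ksp = 2.8×10⁻¹⁸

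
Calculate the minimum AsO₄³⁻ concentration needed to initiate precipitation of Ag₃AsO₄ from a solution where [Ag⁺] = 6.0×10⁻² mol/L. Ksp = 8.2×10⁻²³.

3.8×10⁻¹⁹ M

The threshold for precipitation is Q = Ksp.
Ag₃AsO₄(s) ⇌ 3 Ag⁺(aq) + AsO₄³⁻(aq)
Ksp = [Ag⁺]^3[AsO₄³⁻] = [AsO₄³⁻](6.0×10⁻²)^3
[AsO₄³⁻] = 8.2×10⁻²³ / (6.0×10⁻²)^3 = 3.8×10⁻¹⁹
[AsO₄³⁻] = 3.8×10⁻¹⁹ mol/L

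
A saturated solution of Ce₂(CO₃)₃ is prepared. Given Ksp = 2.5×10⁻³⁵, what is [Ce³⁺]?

9.4×10⁻⁸ M

Ce₂(CO₃)₃(s) ⇌ 2 Ce³⁺(aq) + 3 CO₃²⁻(aq)
With molar solubility s: [Ce³⁺] = 2s, [CO₃²⁻] = 3s.
Ksp = [Ce³⁺]^2[CO₃²⁻]^3 = (2s)^2 · (3s)^3 = 108s^5 = 2.5×10⁻³⁵
s = 4.7×10⁻⁸ M
[Ce³⁺] = 2s = 9.4×10⁻⁸ M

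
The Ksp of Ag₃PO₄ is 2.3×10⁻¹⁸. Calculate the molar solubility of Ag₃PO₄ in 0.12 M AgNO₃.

1.3×10⁻¹⁵ M

Ag₃PO₄(s) ⇌ 3 Ag⁺(aq) + PO₄³⁻(aq)
The solution already contains Ag⁺ at 0.12 M. Let s be the molar solubility of Ag₃PO₄.
[Ag⁺] ≈ 0.12 M (common ion dominates); [PO₄³⁻] = s.
Ksp = [Ag⁺]^3[PO₄³⁻] = (0.12)^3s
s = 2.3×10⁻¹⁸ / (0.12)^3 = 1.3×10⁻¹⁵
s = 1.3×10⁻¹⁵ M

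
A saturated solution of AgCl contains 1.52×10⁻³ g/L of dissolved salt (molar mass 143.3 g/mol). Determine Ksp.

Ksp = 1.13×10⁻¹⁰

Convert to molarity: s = 1.52×10⁻³ / 143.3 = 1.0607×10⁻⁵ mol/L
AgCl(s) ⇌ Ag⁺(aq) + Cl⁻(aq)
Let s be the molar solubility. Then [Ag⁺] = s and [Cl⁻] = s.
Ksp = [Ag⁺][Cl⁻] = s · s = s^2
Ksp = (1.0607×10⁻⁵)^2 = 1.13×10⁻¹⁰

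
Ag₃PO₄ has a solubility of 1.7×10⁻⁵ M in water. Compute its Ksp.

Ag₃PO₄(s) ⇌ 3 Ag⁺(aq) + PO₄³⁻(aq)
With molar solubility s: [Ag⁺] = 3s, [PO₄³⁻] = s.
Ksp = [Ag⁺]^3[PO₄³⁻] = (3s)^3 · s = 27s^4
Ksp = 27 × (1.7×10⁻⁵)^4 = 2.3×10⁻¹⁸

Ksp = 2.3×10⁻¹⁸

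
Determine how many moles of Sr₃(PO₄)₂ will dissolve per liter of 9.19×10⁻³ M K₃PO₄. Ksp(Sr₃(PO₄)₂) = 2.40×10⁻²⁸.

4.72×10⁻⁹ M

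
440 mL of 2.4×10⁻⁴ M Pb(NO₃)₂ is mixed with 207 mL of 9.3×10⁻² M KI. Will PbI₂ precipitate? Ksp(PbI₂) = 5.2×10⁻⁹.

Total volume after mixing = 440 + 207 = 647 mL.
[Pb²⁺] = (2.4×10⁻⁴)(440)/647 = 1.6×10⁻⁴ M
[I⁻] = (9.3×10⁻²)(207)/647 = 3.0×10⁻² M
Q = [Pb²⁺][I⁻]^2 = 1.4×10⁻⁷
Because Q > Ksp (1.4×10⁻⁷ vs 5.2×10⁻⁹), a precipitate of PbI₂ forms.

Yes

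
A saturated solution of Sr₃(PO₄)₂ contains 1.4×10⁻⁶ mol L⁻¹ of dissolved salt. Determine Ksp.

Sr₃(PO₄)₂(s) ⇌ 3 Sr²⁺(aq) + 2 PO₄³⁻(aq)
Let s be the molar solubility. Then [Sr²⁺] = 3s and [PO₄³⁻] = 2s.
Ksp = [Sr²⁺]^3[PO₄³⁻]^2 = (3s)^3 · (2s)^2 = 108s^5
Ksp = 108 × (1.4×10⁻⁶)^5 = 5.8×10⁻²⁸

Ksp = 5.8×10⁻²⁸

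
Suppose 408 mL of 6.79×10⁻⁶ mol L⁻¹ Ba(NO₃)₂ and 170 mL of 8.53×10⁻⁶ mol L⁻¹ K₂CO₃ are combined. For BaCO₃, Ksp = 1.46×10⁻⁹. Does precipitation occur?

No

After mixing, V = 408 mL + 170 mL = 578 mL.
[Ba²⁺] = (6.79×10⁻⁶)(408)/578 = 4.79×10⁻⁶ mol L⁻¹
[CO₃²⁻] = (8.53×10⁻⁶)(170)/578 = 2.51×10⁻⁶ mol L⁻¹
Q = [Ba²⁺][CO₃²⁻] = 1.20×10⁻¹¹
Since Q (1.20×10⁻¹¹) is less than Ksp (1.46×10⁻⁹), no BaCO₃ precipitates.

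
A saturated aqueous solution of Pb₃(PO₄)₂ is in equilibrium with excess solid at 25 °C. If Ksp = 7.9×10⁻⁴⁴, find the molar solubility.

9.4×10⁻¹⁰ M

Pb₃(PO₄)₂(s) ⇌ 3 Pb²⁺(aq) + 2 PO₄³⁻(aq)
Call the molar solubility s, so that [Pb²⁺] = 3s and [PO₄³⁻] = 2s.
Ksp = [Pb²⁺]^3[PO₄³⁻]^2 = (3s)^3 · (2s)^2 = 108s^5
108s^5 = 7.9×10⁻⁴⁴  ⇒  s^5 = 7.3×10⁻⁴⁶
s = (7.3×10⁻⁴⁶)^(1/5) = 9.4×10⁻¹⁰ mol L⁻¹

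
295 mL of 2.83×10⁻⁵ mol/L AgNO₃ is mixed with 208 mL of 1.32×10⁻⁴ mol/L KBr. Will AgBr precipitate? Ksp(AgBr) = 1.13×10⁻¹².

After mixing, V = 295 mL + 208 mL = 503 mL.
[Ag⁺] = (2.83×10⁻⁵)(295)/503 = 1.66×10⁻⁵ mol/L
[Br⁻] = (1.32×10⁻⁴)(208)/503 = 5.46×10⁻⁵ mol/L
Q = [Ag⁺][Br⁻] = 9.06×10⁻¹⁰
Since Q (9.06×10⁻¹⁰) exceeds Ksp (1.13×10⁻¹²), AgBr will precipitate.

Yes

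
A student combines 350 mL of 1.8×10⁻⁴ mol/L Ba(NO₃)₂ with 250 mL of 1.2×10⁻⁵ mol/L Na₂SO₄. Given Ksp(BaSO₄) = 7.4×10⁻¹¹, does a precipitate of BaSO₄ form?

Yes

Total volume after mixing = 350 + 250 = 600 mL.
[Ba²⁺] = (1.8×10⁻⁴)(350)/600 = 1.1×10⁻⁴ mol/L
[SO₄²⁻] = (1.2×10⁻⁵)(250)/600 = 5.0×10⁻⁶ mol/L
Q = [Ba²⁺][SO₄²⁻] = 5.3×10⁻¹⁰
Since Q (5.3×10⁻¹⁰) exceeds Ksp (7.4×10⁻¹¹), BaSO₄ will precipitate.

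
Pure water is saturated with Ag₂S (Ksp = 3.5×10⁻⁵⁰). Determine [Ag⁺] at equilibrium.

Ag₂S(s) ⇌ 2 Ag⁺(aq) + S²⁻(aq)
For each mole of Ag₂S that dissolves per liter, [Ag⁺] = 2s and [S²⁻] = s; let s denote this solubility.
Ksp = [Ag⁺]^2[S²⁻] = (2s)^2 · s = 4s^3 = 3.5×10⁻⁵⁰
s = 2.1×10⁻¹⁷ mol/L
[Ag⁺] = 2s = 4.1×10⁻¹⁷ mol/L

4.1×10⁻¹⁷ M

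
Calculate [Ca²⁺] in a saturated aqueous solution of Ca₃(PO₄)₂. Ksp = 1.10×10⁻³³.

Ca₃(PO₄)₂(s) ⇌ 3 Ca²⁺(aq) + 2 PO₄³⁻(aq)
If s mol/L of Ca₃(PO₄)₂ dissolves, [Ca²⁺] = 3s and [PO₄³⁻] = 2s.
Ksp = [Ca²⁺]^3[PO₄³⁻]^2 = (3s)^3 · (2s)^2 = 108s^5 = 1.10×10⁻³³
s = 1.00×10⁻⁷ M
[Ca²⁺] = 3s = 3.01×10⁻⁷ M

3.01×10⁻⁷ M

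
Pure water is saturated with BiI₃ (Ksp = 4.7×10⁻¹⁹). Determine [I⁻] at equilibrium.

BiI₃(s) ⇌ Bi³⁺(aq) + 3 I⁻(aq)
For each mole of BiI₃ that dissolves per liter, [Bi³⁺] = s and [I⁻] = 3s; let s denote this solubility.
Ksp = [Bi³⁺][I⁻]^3 = s · (3s)^3 = 27s^4 = 4.7×10⁻¹⁹
s = 1.1×10⁻⁵ mol/L
[I⁻] = 3s = 3.4×10⁻⁵ mol/L

3.4×10⁻⁵ M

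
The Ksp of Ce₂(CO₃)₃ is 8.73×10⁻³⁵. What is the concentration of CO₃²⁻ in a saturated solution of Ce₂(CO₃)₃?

Ce₂(CO₃)₃(s) ⇌ 2 Ce³⁺(aq) + 3 CO₃²⁻(aq)
For each mole of Ce₂(CO₃)₃ that dissolves per liter, [Ce³⁺] = 2s and [CO₃²⁻] = 3s; let s denote this solubility.
Ksp = [Ce³⁺]^2[CO₃²⁻]^3 = (2s)^2 · (3s)^3 = 108s^5 = 8.73×10⁻³⁵
s = 6.05×10⁻⁸ M
[CO₃²⁻] = 3s = 1.81×10⁻⁷ M

1.81×10⁻⁷ M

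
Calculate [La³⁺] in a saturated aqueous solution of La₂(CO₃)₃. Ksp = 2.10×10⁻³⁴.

La₂(CO₃)₃(s) ⇌ 2 La³⁺(aq) + 3 CO₃²⁻(aq)
If s mol/L of La₂(CO₃)₃ dissolves, [La³⁺] = 2s and [CO₃²⁻] = 3s.
Ksp = [La³⁺]^2[CO₃²⁻]^3 = (2s)^2 · (3s)^3 = 108s^5 = 2.10×10⁻³⁴
s = 7.21×10⁻⁸ mol/L
[La³⁺] = 2s = 1.44×10⁻⁷ mol/L

1.44×10⁻⁷ M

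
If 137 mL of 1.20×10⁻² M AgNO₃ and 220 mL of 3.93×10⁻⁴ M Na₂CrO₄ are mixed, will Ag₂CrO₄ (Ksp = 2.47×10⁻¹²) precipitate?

Yes

The combined volume is 357 mL.
[Ag⁺] = (1.20×10⁻²)(137)/357 = 4.61×10⁻³ M
[CrO₄²⁻] = (3.93×10⁻⁴)(220)/357 = 2.42×10⁻⁴ M
Q = [Ag⁺]^2[CrO₄²⁻] = 5.14×10⁻⁹
Q = 5.14×10⁻⁹ > Ksp = 2.47×10⁻¹², so the solution is supersaturated and Ag₂CrO₄ precipitates.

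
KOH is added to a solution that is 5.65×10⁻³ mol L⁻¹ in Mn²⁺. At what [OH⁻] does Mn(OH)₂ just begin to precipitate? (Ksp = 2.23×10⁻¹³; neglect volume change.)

6.28×10⁻⁶ M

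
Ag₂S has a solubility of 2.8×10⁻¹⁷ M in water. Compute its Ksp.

Ag₂S(s) ⇌ 2 Ag⁺(aq) + S²⁻(aq)
If s mol/L of Ag₂S dissolves, [Ag⁺] = 2s and [S²⁻] = s.
Ksp = [Ag⁺]^2[S²⁻] = (2s)^2 · s = 4s^3
Ksp = 4 × (2.8×10⁻¹⁷)^3 = 8.8×10⁻⁵⁰

Ksp = 8.8×10⁻⁵⁰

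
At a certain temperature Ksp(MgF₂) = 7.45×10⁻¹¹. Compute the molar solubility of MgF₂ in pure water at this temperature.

2.65×10⁻⁴ M

MgF₂(s) ⇌ Mg²⁺(aq) + 2 F⁻(aq)
With molar solubility s: [Mg²⁺] = s, [F⁻] = 2s.
Ksp = [Mg²⁺][F⁻]^2 = s · (2s)^2 = 4s^3
4s^3 = 7.45×10⁻¹¹  ⇒  s^3 = 1.86×10⁻¹¹
s = (1.86×10⁻¹¹)^(1/3) = 2.65×10⁻⁴ mol L⁻¹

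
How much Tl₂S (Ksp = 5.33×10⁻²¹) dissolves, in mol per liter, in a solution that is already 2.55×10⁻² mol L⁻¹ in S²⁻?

Tl₂S(s) ⇌ 2 Tl⁺(aq) + S²⁻(aq)
Let s be the solubility of Tl₂S here. The common ion gives [S²⁻] ≈ 2.55×10⁻² mol L⁻¹, and [Tl⁺] = 2s.
Ksp = [Tl⁺]^2[S²⁻] = (2s)^2(2.55×10⁻²)
(2s)^2 = 5.33×10⁻²¹ / (2.55×10⁻²) = 2.09×10⁻¹⁹
s = 2.29×10⁻¹⁰ mol L⁻¹

2.29×10⁻¹⁰ M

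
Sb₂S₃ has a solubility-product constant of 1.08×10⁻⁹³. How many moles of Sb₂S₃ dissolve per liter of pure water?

Sb₂S₃(s) ⇌ 2 Sb³⁺(aq) + 3 S²⁻(aq)
With molar solubility s: [Sb³⁺] = 2s, [S²⁻] = 3s.
Ksp = [Sb³⁺]^2[S²⁻]^3 = (2s)^2 · (3s)^3 = 108s^5
108s^5 = 1.08×10⁻⁹³  ⇒  s^5 = 1.00×10⁻⁹⁵
s = (1.00×10⁻⁹⁵)^(1/5) = 1.00×10⁻¹⁹ mol L⁻¹

1.00×10⁻¹⁹ M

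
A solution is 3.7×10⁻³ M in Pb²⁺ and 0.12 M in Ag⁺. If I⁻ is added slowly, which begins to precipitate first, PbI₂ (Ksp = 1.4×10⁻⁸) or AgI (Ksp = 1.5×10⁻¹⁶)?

AgI

The threshold for precipitation is Q = Ksp.
For PbI₂: [I⁻] = (Ksp/[Pb²⁺])^(1/2) = 1.9×10⁻³ M
For AgI: [I⁻] = (Ksp/[Ag⁺]) = 1.3×10⁻¹⁵ M
AgI requires the lower [I⁻], so it precipitates first.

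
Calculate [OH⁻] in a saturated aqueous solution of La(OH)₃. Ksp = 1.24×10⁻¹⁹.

2.47×10⁻⁵ M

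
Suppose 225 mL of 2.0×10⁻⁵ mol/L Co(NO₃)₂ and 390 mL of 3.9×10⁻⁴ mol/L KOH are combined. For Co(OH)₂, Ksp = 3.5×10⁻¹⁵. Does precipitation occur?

After mixing, V = 225 mL + 390 mL = 615 mL.
[Co²⁺] = (2.0×10⁻⁵)(225)/615 = 7.3×10⁻⁶ mol/L
[OH⁻] = (3.9×10⁻⁴)(390)/615 = 2.5×10⁻⁴ mol/L
Q = [Co²⁺][OH⁻]^2 = 4.5×10⁻¹³
Because Q > Ksp (4.5×10⁻¹³ vs 3.5×10⁻¹⁵), a precipitate of Co(OH)₂ forms.

Yes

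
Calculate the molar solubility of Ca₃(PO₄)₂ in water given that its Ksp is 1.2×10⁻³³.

1.0×10⁻⁷ M

Ca₃(PO₄)₂(s) ⇌ 3 Ca²⁺(aq) + 2 PO₄³⁻(aq)
For each mole of Ca₃(PO₄)₂ that dissolves per liter, [Ca²⁺] = 3s and [PO₄³⁻] = 2s; let s denote this solubility.
Ksp = [Ca²⁺]^3[PO₄³⁻]^2 = (3s)^3 · (2s)^2 = 108s^5
108s^5 = 1.2×10⁻³³  ⇒  s^5 = 1.1×10⁻³⁵
s = (1.1×10⁻³⁵)^(1/5) = 1.0×10⁻⁷ mol/L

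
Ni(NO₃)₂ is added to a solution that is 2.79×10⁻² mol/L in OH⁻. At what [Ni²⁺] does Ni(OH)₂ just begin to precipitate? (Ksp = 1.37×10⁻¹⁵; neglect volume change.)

1.76×10⁻¹² M

Precipitation of each salt begins when its ion product equals Ksp.
Ni(OH)₂(s) ⇌ Ni²⁺(aq) + 2 OH⁻(aq)
Ksp = [Ni²⁺][OH⁻]^2 = [Ni²⁺](2.79×10⁻²)^2
[Ni²⁺] = 1.37×10⁻¹⁵ / (2.79×10⁻²)^2 = 1.76×10⁻¹²
[Ni²⁺] = 1.76×10⁻¹² mol/L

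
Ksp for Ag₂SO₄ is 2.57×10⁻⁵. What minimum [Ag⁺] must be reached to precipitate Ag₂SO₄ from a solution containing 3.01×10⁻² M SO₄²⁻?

Precipitation of each salt begins when its ion product equals Ksp.
Ag₂SO₄(s) ⇌ 2 Ag⁺(aq) + SO₄²⁻(aq)
Ksp = [Ag⁺]^2[SO₄²⁻] = [Ag⁺]^2(3.01×10⁻²)
[Ag⁺]^2 = 2.57×10⁻⁵ / (3.01×10⁻²) = 8.54×10⁻⁴
[Ag⁺] = 2.92×10⁻² M

2.92×10⁻² M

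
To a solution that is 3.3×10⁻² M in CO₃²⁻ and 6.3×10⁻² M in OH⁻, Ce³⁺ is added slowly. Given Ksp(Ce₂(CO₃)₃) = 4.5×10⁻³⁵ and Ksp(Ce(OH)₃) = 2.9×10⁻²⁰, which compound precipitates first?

Ce(OH)₃

Precipitation begins when Q = Ksp.
For Ce₂(CO₃)₃: [Ce³⁺] = (Ksp/[CO₃²⁻]^3)^(1/2) = 1.1×10⁻¹⁵ M
For Ce(OH)₃: [Ce³⁺] = (Ksp/[OH⁻]^3) = 1.2×10⁻¹⁶ M
Ce(OH)₃ requires the lower [Ce³⁺], so it precipitates first.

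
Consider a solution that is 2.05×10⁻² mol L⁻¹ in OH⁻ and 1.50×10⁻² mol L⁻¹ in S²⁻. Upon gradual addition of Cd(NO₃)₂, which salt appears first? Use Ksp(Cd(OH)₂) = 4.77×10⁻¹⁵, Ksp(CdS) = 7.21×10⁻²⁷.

Precipitation begins when Q = Ksp.
For Cd(OH)₂: [Cd²⁺] = (Ksp/[OH⁻]^2) = 1.14×10⁻¹¹ mol L⁻¹
For CdS: [Cd²⁺] = (Ksp/[S²⁻]) = 4.81×10⁻²⁵ mol L⁻¹
Since CdS needs less Cd²⁺ to reach saturation, it precipitates first.

CdS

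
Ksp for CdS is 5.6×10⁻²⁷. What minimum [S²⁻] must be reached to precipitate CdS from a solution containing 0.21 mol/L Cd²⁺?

2.7×10⁻²⁶ M

The threshold for precipitation is Q = Ksp.
CdS(s) ⇌ Cd²⁺(aq) + S²⁻(aq)
Ksp = [Cd²⁺][S²⁻] = [S²⁻](0.21)
[S²⁻] = 5.6×10⁻²⁷ / (0.21) = 2.7×10⁻²⁶
[S²⁻] = 2.7×10⁻²⁶ mol/L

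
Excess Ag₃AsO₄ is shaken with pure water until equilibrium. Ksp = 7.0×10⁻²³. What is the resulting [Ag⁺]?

Ag₃AsO₄(s) ⇌ 3 Ag⁺(aq) + AsO₄³⁻(aq)
Call the molar solubility s, so that [Ag⁺] = 3s and [AsO₄³⁻] = s.
Ksp = [Ag⁺]^3[AsO₄³⁻] = (3s)^3 · s = 27s^4 = 7.0×10⁻²³
s = 1.3×10⁻⁶ mol/L
[Ag⁺] = 3s = 3.8×10⁻⁶ mol/L

3.8×10⁻⁶ M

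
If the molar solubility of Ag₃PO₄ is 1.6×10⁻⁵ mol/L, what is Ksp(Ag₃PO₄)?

Ksp = 1.8×10⁻¹⁸

Ag₃PO₄(s) ⇌ 3 Ag⁺(aq) + PO₄³⁻(aq)
For each mole of Ag₃PO₄ that dissolves per liter, [Ag⁺] = 3s and [PO₄³⁻] = s; let s denote this solubility.
Ksp = [Ag⁺]^3[PO₄³⁻] = (3s)^3 · s = 27s^4
Ksp = 27 × (1.6×10⁻⁵)^4 = 1.8×10⁻¹⁸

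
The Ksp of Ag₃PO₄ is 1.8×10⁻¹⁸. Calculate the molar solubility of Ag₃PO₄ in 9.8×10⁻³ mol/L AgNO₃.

1.9×10⁻¹² M

Ag₃PO₄(s) ⇌ 3 Ag⁺(aq) + PO₄³⁻(aq)
Ag⁺ is already present at 9.8×10⁻³ mol/L. If s mol/L of Ag₃PO₄ dissolves, [PO₄³⁻] = s while [Ag⁺] ≈ 9.8×10⁻³ mol/L.
Ksp = [Ag⁺]^3[PO₄³⁻] = (9.8×10⁻³)^3s
s = 1.8×10⁻¹⁸ / (9.8×10⁻³)^3 = 1.9×10⁻¹²
s = 1.9×10⁻¹² mol/L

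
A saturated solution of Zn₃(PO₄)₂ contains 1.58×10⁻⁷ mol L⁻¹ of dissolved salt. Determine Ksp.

Ksp = 1.06×10⁻³²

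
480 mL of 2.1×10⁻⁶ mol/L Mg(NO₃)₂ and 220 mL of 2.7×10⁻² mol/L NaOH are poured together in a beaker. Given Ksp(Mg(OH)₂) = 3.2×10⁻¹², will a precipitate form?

The combined volume is 700 mL.
[Mg²⁺] = (2.1×10⁻⁶)(480)/700 = 1.4×10⁻⁶ mol/L
[OH⁻] = (2.7×10⁻²)(220)/700 = 8.5×10⁻³ mol/L
Q = [Mg²⁺][OH⁻]^2 = 1.0×10⁻¹⁰
Because Q > Ksp (1.0×10⁻¹⁰ vs 3.2×10⁻¹²), a precipitate of Mg(OH)₂ forms.

Yes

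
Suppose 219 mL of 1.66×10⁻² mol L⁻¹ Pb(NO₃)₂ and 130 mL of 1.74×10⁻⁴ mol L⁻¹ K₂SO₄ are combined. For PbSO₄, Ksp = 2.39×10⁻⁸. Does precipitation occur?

The combined volume is 349 mL.
[Pb²⁺] = (1.66×10⁻²)(219)/349 = 1.04×10⁻² mol L⁻¹
[SO₄²⁻] = (1.74×10⁻⁴)(130)/349 = 6.48×10⁻⁵ mol L⁻¹
Q = [Pb²⁺][SO₄²⁻] = 6.75×10⁻⁷
Because Q > Ksp (6.75×10⁻⁷ vs 2.39×10⁻⁸), a precipitate of PbSO₄ forms.

Yes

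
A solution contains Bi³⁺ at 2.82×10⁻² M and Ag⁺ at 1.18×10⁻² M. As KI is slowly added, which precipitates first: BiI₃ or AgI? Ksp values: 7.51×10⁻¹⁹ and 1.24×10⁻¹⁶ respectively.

Precipitation of each salt begins when its ion product equals Ksp.
For BiI₃: [I⁻] = (Ksp/[Bi³⁺])^(1/3) = 2.99×10⁻⁶ M
For AgI: [I⁻] = (Ksp/[Ag⁺]) = 1.05×10⁻¹⁴ M
Since AgI needs less I⁻ to reach saturation, it precipitates first.

AgI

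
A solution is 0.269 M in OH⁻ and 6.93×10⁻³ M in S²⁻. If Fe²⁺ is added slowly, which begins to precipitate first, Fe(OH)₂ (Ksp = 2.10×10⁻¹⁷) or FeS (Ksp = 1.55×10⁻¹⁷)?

Fe(OH)₂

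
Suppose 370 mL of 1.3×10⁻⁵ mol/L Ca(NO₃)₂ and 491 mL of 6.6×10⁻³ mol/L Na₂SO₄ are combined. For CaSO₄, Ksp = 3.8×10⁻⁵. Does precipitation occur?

No

Total volume after mixing = 370 + 491 = 861 mL.
[Ca²⁺] = (1.3×10⁻⁵)(370)/861 = 5.6×10⁻⁶ mol/L
[SO₄²⁻] = (6.6×10⁻³)(491)/861 = 3.8×10⁻³ mol/L
Q = [Ca²⁺][SO₄²⁻] = 2.1×10⁻⁸
Q = 2.1×10⁻⁸ < Ksp = 3.8×10⁻⁵, so the solution is unsaturated and no precipitate forms.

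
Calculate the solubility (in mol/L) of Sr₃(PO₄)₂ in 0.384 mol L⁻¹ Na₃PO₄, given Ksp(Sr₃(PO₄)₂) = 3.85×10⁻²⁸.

4.59×10⁻¹⁰ M

Sr₃(PO₄)₂(s) ⇌ 3 Sr²⁺(aq) + 2 PO₄³⁻(aq)
The solution already contains PO₄³⁻ at 0.384 mol L⁻¹. Let s be the molar solubility of Sr₃(PO₄)₂.
[PO₄³⁻] ≈ 0.384 mol L⁻¹ (common ion dominates); [Sr²⁺] = 3s.
Ksp = [Sr²⁺]^3[PO₄³⁻]^2 = (3s)^3(0.384)^2
(3s)^3 = 3.85×10⁻²⁸ / (0.384)^2 = 2.61×10⁻²⁷
s = 4.59×10⁻¹⁰ mol L⁻¹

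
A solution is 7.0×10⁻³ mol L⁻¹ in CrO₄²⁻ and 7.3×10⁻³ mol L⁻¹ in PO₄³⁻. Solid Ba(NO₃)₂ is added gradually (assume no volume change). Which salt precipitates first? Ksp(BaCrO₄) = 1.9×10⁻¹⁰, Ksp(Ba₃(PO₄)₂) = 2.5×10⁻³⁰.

Ba₃(PO₄)₂

Precipitation of each salt begins when its ion product equals Ksp.
For BaCrO₄: [Ba²⁺] = (Ksp/[CrO₄²⁻]) = 2.7×10⁻⁸ mol L⁻¹
For Ba₃(PO₄)₂: [Ba²⁺] = (Ksp/[PO₄³⁻]^2)^(1/3) = 3.6×10⁻⁹ mol L⁻¹
The smaller threshold [Ba²⁺] is reached first, so Ba₃(PO₄)₂ precipitates first.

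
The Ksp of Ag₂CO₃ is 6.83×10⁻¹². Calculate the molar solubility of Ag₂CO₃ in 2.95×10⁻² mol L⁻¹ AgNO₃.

7.85×10⁻⁹ M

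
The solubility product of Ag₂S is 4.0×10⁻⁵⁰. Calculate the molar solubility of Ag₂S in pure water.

2.2×10⁻¹⁷ M

Ag₂S(s) ⇌ 2 Ag⁺(aq) + S²⁻(aq)
For each mole of Ag₂S that dissolves per liter, [Ag⁺] = 2s and [S²⁻] = s; let s denote this solubility.
Ksp = [Ag⁺]^2[S²⁻] = (2s)^2 · s = 4s^3
4s^3 = 4.0×10⁻⁵⁰  ⇒  s^3 = 1.0×10⁻⁵⁰
s = (1.0×10⁻⁵⁰)^(1/3) = 2.2×10⁻¹⁷ mol/L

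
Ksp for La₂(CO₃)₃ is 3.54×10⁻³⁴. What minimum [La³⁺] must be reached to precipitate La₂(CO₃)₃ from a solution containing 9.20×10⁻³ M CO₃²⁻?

2.13×10⁻¹⁴ M

A salt starts to precipitate once the ion product Q reaches its Ksp.
La₂(CO₃)₃(s) ⇌ 2 La³⁺(aq) + 3 CO₃²⁻(aq)
Ksp = [La³⁺]^2[CO₃²⁻]^3 = [La³⁺]^2(9.20×10⁻³)^3
[La³⁺]^2 = 3.54×10⁻³⁴ / (9.20×10⁻³)^3 = 4.55×10⁻²⁸
[La³⁺] = 2.13×10⁻¹⁴ M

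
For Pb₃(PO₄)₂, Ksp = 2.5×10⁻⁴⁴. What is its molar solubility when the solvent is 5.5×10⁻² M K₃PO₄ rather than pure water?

Pb₃(PO₄)₂(s) ⇌ 3 Pb²⁺(aq) + 2 PO₄³⁻(aq)
Let s be the solubility of Pb₃(PO₄)₂ here. The common ion gives [PO₄³⁻] ≈ 5.5×10⁻² M, and [Pb²⁺] = 3s.
Ksp = [Pb²⁺]^3[PO₄³⁻]^2 = (3s)^3(5.5×10⁻²)^2
(3s)^3 = 2.5×10⁻⁴⁴ / (5.5×10⁻²)^2 = 8.3×10⁻⁴²
s = 6.7×10⁻¹⁵ M

6.7×10⁻¹⁵ M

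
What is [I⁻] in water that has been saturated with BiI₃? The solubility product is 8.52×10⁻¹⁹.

BiI₃(s) ⇌ Bi³⁺(aq) + 3 I⁻(aq)
For each mole of BiI₃ that dissolves per liter, [Bi³⁺] = s and [I⁻] = 3s; let s denote this solubility.
Ksp = [Bi³⁺][I⁻]^3 = s · (3s)^3 = 27s^4 = 8.52×10⁻¹⁹
s = 1.33×10⁻⁵ M
[I⁻] = 3s = 4.00×10⁻⁵ M

4.00×10⁻⁵ M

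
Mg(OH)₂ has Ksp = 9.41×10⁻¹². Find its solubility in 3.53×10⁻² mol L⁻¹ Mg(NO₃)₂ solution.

Mg(OH)₂(s) ⇌ Mg²⁺(aq) + 2 OH⁻(aq)
The solution already contains Mg²⁺ at 3.53×10⁻² mol L⁻¹. Let s be the molar solubility of Mg(OH)₂.
[Mg²⁺] ≈ 3.53×10⁻² mol L⁻¹ (common ion dominates); [OH⁻] = 2s.
Ksp = [Mg²⁺][OH⁻]^2 = (3.53×10⁻²)(2s)^2
(2s)^2 = 9.41×10⁻¹² / (3.53×10⁻²) = 2.67×10⁻¹⁰
s = 8.16×10⁻⁶ mol L⁻¹

8.16×10⁻⁶ M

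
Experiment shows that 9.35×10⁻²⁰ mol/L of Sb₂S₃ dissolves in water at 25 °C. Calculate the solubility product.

Ksp = 7.72×10⁻⁹⁴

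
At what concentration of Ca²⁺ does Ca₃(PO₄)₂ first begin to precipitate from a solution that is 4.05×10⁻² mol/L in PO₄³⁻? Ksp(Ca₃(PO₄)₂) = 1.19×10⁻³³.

The threshold for precipitation is Q = Ksp.
Ca₃(PO₄)₂(s) ⇌ 3 Ca²⁺(aq) + 2 PO₄³⁻(aq)
Ksp = [Ca²⁺]^3[PO₄³⁻]^2 = [Ca²⁺]^3(4.05×10⁻²)^2
[Ca²⁺]^3 = 1.19×10⁻³³ / (4.05×10⁻²)^2 = 7.25×10⁻³¹
[Ca²⁺] = 8.99×10⁻¹¹ mol/L

8.99×10⁻¹¹ M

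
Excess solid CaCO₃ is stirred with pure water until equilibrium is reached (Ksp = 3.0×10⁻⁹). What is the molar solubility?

CaCO₃(s) ⇌ Ca²⁺(aq) + CO₃²⁻(aq)
Let s be the molar solubility. Then [Ca²⁺] = s and [CO₃²⁻] = s.
Ksp = [Ca²⁺][CO₃²⁻] = s · s = s^2
s^2 = 3.0×10⁻⁹
s = 5.5×10⁻⁵ mol L⁻¹

5.5×10⁻⁵ M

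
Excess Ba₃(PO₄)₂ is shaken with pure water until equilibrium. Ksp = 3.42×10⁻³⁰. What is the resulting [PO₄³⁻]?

1.00×10⁻⁶ M

Ba₃(PO₄)₂(s) ⇌ 3 Ba²⁺(aq) + 2 PO₄³⁻(aq)
For each mole of Ba₃(PO₄)₂ that dissolves per liter, [Ba²⁺] = 3s and [PO₄³⁻] = 2s; let s denote this solubility.
Ksp = [Ba²⁺]^3[PO₄³⁻]^2 = (3s)^3 · (2s)^2 = 108s^5 = 3.42×10⁻³⁰
s = 5.01×10⁻⁷ mol/L
[PO₄³⁻] = 2s = 1.00×10⁻⁶ mol/L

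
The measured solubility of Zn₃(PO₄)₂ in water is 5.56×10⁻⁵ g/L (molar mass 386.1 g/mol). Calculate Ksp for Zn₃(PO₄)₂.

Ksp = 6.69×10⁻³³

s = (5.56×10⁻⁵ g L⁻¹)/(386.1 g mol⁻¹) = 1.4400×10⁻⁷ M
Zn₃(PO₄)₂(s) ⇌ 3 Zn²⁺(aq) + 2 PO₄³⁻(aq)
For each mole of Zn₃(PO₄)₂ that dissolves per liter, [Zn²⁺] = 3s and [PO₄³⁻] = 2s; let s denote this solubility.
Ksp = [Zn²⁺]^3[PO₄³⁻]^2 = (3s)^3 · (2s)^2 = 108s^5
Ksp = 108 × (1.4400×10⁻⁷)^5 = 6.69×10⁻³³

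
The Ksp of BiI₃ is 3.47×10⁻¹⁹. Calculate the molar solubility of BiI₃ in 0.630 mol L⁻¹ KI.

1.39×10⁻¹⁸ M

BiI₃(s) ⇌ Bi³⁺(aq) + 3 I⁻(aq)
The solution already contains I⁻ at 0.630 mol L⁻¹. Let s be the molar solubility of BiI₃.
[I⁻] ≈ 0.630 mol L⁻¹ (common ion dominates); [Bi³⁺] = s.
Ksp = [Bi³⁺][I⁻]^3 = s(0.630)^3
s = 3.47×10⁻¹⁹ / (0.630)^3 = 1.39×10⁻¹⁸
s = 1.39×10⁻¹⁸ mol L⁻¹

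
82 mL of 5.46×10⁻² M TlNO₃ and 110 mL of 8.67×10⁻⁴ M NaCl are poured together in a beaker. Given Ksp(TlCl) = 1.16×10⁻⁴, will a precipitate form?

No

Total volume after mixing = 82 + 110 = 192 mL.
[Tl⁺] = (5.46×10⁻²)(82)/192 = 2.33×10⁻² M
[Cl⁻] = (8.67×10⁻⁴)(110)/192 = 4.97×10⁻⁴ M
Q = [Tl⁺][Cl⁻] = 1.16×10⁻⁵
Q = 1.16×10⁻⁵ < Ksp = 1.16×10⁻⁴, so the solution is unsaturated and no precipitate forms.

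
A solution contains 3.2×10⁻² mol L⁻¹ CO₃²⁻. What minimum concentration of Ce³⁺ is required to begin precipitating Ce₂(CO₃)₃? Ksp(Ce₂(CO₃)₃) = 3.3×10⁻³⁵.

The threshold for precipitation is Q = Ksp.
Ce₂(CO₃)₃(s) ⇌ 2 Ce³⁺(aq) + 3 CO₃²⁻(aq)
Ksp = [Ce³⁺]^2[CO₃²⁻]^3 = [Ce³⁺]^2(3.2×10⁻²)^3
[Ce³⁺]^2 = 3.3×10⁻³⁵ / (3.2×10⁻²)^3 = 1.0×10⁻³⁰
[Ce³⁺] = 1.0×10⁻¹⁵ mol L⁻¹

1.0×10⁻¹⁵ M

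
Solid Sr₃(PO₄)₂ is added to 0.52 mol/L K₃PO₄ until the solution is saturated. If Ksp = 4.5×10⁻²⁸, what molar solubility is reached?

Sr₃(PO₄)₂(s) ⇌ 3 Sr²⁺(aq) + 2 PO₄³⁻(aq)
The solution already contains PO₄³⁻ at 0.52 mol/L. Let s be the molar solubility of Sr₃(PO₄)₂.
[PO₄³⁻] ≈ 0.52 mol/L (common ion dominates); [Sr²⁺] = 3s.
Ksp = [Sr²⁺]^3[PO₄³⁻]^2 = (3s)^3(0.52)^2
(3s)^3 = 4.5×10⁻²⁸ / (0.52)^2 = 1.7×10⁻²⁷
s = 4.0×10⁻¹⁰ mol/L

4.0×10⁻¹⁰ M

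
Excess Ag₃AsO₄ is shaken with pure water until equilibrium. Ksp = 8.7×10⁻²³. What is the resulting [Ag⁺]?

Ag₃AsO₄(s) ⇌ 3 Ag⁺(aq) + AsO₄³⁻(aq)
Let s be the molar solubility. Then [Ag⁺] = 3s and [AsO₄³⁻] = s.
Ksp = [Ag⁺]^3[AsO₄³⁻] = (3s)^3 · s = 27s^4 = 8.7×10⁻²³
s = 1.3×10⁻⁶ mol L⁻¹
[Ag⁺] = 3s = 4.0×10⁻⁶ mol L⁻¹

4.0×10⁻⁶ M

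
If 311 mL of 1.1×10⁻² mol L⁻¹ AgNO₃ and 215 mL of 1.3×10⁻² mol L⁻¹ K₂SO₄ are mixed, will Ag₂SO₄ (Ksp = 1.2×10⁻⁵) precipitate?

Total volume after mixing = 311 + 215 = 526 mL.
[Ag⁺] = (1.1×10⁻²)(311)/526 = 6.5×10⁻³ mol L⁻¹
[SO₄²⁻] = (1.3×10⁻²)(215)/526 = 5.3×10⁻³ mol L⁻¹
Q = [Ag⁺]^2[SO₄²⁻] = 2.2×10⁻⁷
Q = 2.2×10⁻⁷ < Ksp = 1.2×10⁻⁵, so the solution is unsaturated and no precipitate forms.

No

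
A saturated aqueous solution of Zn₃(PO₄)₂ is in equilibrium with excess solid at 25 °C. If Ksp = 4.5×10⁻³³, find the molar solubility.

Zn₃(PO₄)₂(s) ⇌ 3 Zn²⁺(aq) + 2 PO₄³⁻(aq)
If s mol/L of Zn₃(PO₄)₂ dissolves, [Zn²⁺] = 3s and [PO₄³⁻] = 2s.
Ksp = [Zn²⁺]^3[PO₄³⁻]^2 = (3s)^3 · (2s)^2 = 108s^5
108s^5 = 4.5×10⁻³³  ⇒  s^5 = 4.2×10⁻³⁵
Taking the 5th root, s = 1.3×10⁻⁷ mol L⁻¹.

1.3×10⁻⁷ M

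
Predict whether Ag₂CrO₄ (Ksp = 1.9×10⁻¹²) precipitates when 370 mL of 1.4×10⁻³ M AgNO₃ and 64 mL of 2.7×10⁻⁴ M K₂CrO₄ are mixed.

The combined volume is 434 mL.
[Ag⁺] = (1.4×10⁻³)(370)/434 = 1.2×10⁻³ M
[CrO₄²⁻] = (2.7×10⁻⁴)(64)/434 = 4.0×10⁻⁵ M
Q = [Ag⁺]^2[CrO₄²⁻] = 5.7×10⁻¹¹
Since Q (5.7×10⁻¹¹) exceeds Ksp (1.9×10⁻¹²), Ag₂CrO₄ will precipitate.

Yes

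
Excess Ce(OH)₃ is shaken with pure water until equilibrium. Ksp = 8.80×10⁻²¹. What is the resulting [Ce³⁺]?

4.25×10⁻⁶ M

Ce(OH)₃(s) ⇌ Ce³⁺(aq) + 3 OH⁻(aq)
If s mol/L of Ce(OH)₃ dissolves, [Ce³⁺] = s and [OH⁻] = 3s.
Ksp = [Ce³⁺][OH⁻]^3 = s · (3s)^3 = 27s^4 = 8.80×10⁻²¹
s = 4.25×10⁻⁶ mol/L
[Ce³⁺] = s = 4.25×10⁻⁶ mol/L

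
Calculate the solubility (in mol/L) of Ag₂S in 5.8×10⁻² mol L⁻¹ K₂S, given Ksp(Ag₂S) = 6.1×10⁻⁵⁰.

5.1×10⁻²⁵ M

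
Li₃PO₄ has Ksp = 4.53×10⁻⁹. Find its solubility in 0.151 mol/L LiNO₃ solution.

1.32×10⁻⁶ M

Li₃PO₄(s) ⇌ 3 Li⁺(aq) + PO₄³⁻(aq)
Li⁺ is already present at 0.151 mol/L. If s mol/L of Li₃PO₄ dissolves, [PO₄³⁻] = s while [Li⁺] ≈ 0.151 mol/L.
Ksp = [Li⁺]^3[PO₄³⁻] = (0.151)^3s
s = 4.53×10⁻⁹ / (0.151)^3 = 1.32×10⁻⁶
s = 1.32×10⁻⁶ mol/L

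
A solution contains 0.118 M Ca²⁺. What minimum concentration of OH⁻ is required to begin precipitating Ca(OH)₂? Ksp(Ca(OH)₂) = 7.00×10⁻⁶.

7.70×10⁻³ M

Precipitation begins when Q = Ksp.
Ca(OH)₂(s) ⇌ Ca²⁺(aq) + 2 OH⁻(aq)
Ksp = [Ca²⁺][OH⁻]^2 = [OH⁻]^2(0.118)
[OH⁻]^2 = 7.00×10⁻⁶ / (0.118) = 5.93×10⁻⁵
[OH⁻] = 7.70×10⁻³ M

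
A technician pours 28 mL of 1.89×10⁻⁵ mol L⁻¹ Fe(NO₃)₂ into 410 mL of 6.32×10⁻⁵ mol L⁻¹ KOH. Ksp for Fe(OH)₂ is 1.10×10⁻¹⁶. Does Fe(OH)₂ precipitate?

Yes

Total volume after mixing = 28 + 410 = 438 mL.
[Fe²⁺] = (1.89×10⁻⁵)(28)/438 = 1.21×10⁻⁶ mol L⁻¹
[OH⁻] = (6.32×10⁻⁵)(410)/438 = 5.92×10⁻⁵ mol L⁻¹
Q = [Fe²⁺][OH⁻]^2 = 4.23×10⁻¹⁵
Since Q (4.23×10⁻¹⁵) exceeds Ksp (1.10×10⁻¹⁶), Fe(OH)₂ will precipitate.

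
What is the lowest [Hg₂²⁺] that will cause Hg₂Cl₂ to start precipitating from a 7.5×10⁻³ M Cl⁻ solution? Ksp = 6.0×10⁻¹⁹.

1.1×10⁻¹⁴ M

The threshold for precipitation is Q = Ksp.
Hg₂Cl₂(s) ⇌ Hg₂²⁺(aq) + 2 Cl⁻(aq)
Ksp = [Hg₂²⁺][Cl⁻]^2 = [Hg₂²⁺](7.5×10⁻³)^2
[Hg₂²⁺] = 6.0×10⁻¹⁹ / (7.5×10⁻³)^2 = 1.1×10⁻¹⁴
[Hg₂²⁺] = 1.1×10⁻¹⁴ M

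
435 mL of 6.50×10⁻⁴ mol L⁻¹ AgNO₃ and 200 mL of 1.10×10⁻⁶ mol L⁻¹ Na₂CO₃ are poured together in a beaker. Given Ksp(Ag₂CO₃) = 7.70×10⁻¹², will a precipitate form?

No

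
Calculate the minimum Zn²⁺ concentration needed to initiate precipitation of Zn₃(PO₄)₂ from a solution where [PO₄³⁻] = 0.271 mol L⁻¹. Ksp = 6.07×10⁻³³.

The threshold for precipitation is Q = Ksp.
Zn₃(PO₄)₂(s) ⇌ 3 Zn²⁺(aq) + 2 PO₄³⁻(aq)
Ksp = [Zn²⁺]^3[PO₄³⁻]^2 = [Zn²⁺]^3(0.271)^2
[Zn²⁺]^3 = 6.07×10⁻³³ / (0.271)^2 = 8.27×10⁻³²
[Zn²⁺] = 4.36×10⁻¹¹ mol L⁻¹

4.36×10⁻¹¹ M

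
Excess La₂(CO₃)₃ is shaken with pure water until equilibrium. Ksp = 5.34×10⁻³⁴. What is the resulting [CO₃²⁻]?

2.61×10⁻⁷ M

La₂(CO₃)₃(s) ⇌ 2 La³⁺(aq) + 3 CO₃²⁻(aq)
With molar solubility s: [La³⁺] = 2s, [CO₃²⁻] = 3s.
Ksp = [La³⁺]^2[CO₃²⁻]^3 = (2s)^2 · (3s)^3 = 108s^5 = 5.34×10⁻³⁴
s = 8.69×10⁻⁸ mol/L
[CO₃²⁻] = 3s = 2.61×10⁻⁷ mol/L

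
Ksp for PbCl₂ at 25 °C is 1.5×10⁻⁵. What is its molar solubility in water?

1.6×10⁻² M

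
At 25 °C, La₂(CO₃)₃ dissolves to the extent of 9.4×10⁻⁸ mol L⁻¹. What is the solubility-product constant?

Ksp = 7.9×10⁻³⁴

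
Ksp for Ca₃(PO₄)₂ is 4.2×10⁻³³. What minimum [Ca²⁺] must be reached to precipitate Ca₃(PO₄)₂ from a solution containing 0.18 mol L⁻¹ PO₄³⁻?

5.1×10⁻¹¹ M

Precipitation begins when Q = Ksp.
Ca₃(PO₄)₂(s) ⇌ 3 Ca²⁺(aq) + 2 PO₄³⁻(aq)
Ksp = [Ca²⁺]^3[PO₄³⁻]^2 = [Ca²⁺]^3(0.18)^2
[Ca²⁺]^3 = 4.2×10⁻³³ / (0.18)^2 = 1.3×10⁻³¹
[Ca²⁺] = 5.1×10⁻¹¹ mol L⁻¹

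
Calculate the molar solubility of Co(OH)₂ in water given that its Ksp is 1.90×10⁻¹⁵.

Co(OH)₂(s) ⇌ Co²⁺(aq) + 2 OH⁻(aq)
With molar solubility s: [Co²⁺] = s, [OH⁻] = 2s.
Ksp = [Co²⁺][OH⁻]^2 = s · (2s)^2 = 4s^3
4s^3 = 1.90×10⁻¹⁵  ⇒  s^3 = 4.75×10⁻¹⁶
s = (4.75×10⁻¹⁶)^(1/3) = 7.80×10⁻⁶ mol/L

7.80×10⁻⁶ M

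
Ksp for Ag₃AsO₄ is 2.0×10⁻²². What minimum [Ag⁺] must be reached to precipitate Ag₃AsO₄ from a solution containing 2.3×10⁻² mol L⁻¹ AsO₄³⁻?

Precipitation begins when Q = Ksp.
Ag₃AsO₄(s) ⇌ 3 Ag⁺(aq) + AsO₄³⁻(aq)
Ksp = [Ag⁺]^3[AsO₄³⁻] = [Ag⁺]^3(2.3×10⁻²)
[Ag⁺]^3 = 2.0×10⁻²² / (2.3×10⁻²) = 8.7×10⁻²¹
[Ag⁺] = 2.1×10⁻⁷ mol L⁻¹

2.1×10⁻⁷ M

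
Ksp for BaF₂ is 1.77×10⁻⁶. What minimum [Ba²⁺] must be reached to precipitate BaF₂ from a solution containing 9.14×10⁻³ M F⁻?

2.12×10⁻² M

Precipitation of each salt begins when its ion product equals Ksp.
BaF₂(s) ⇌ Ba²⁺(aq) + 2 F⁻(aq)
Ksp = [Ba²⁺][F⁻]^2 = [Ba²⁺](9.14×10⁻³)^2
[Ba²⁺] = 1.77×10⁻⁶ / (9.14×10⁻³)^2 = 2.12×10⁻²
[Ba²⁺] = 2.12×10⁻² M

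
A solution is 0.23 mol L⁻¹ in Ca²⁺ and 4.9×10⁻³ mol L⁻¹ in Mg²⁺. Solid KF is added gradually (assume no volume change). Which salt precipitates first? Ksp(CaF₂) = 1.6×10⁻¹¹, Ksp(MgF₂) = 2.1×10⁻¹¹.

Precipitation begins when Q = Ksp.
For CaF₂: [F⁻] = (Ksp/[Ca²⁺])^(1/2) = 8.3×10⁻⁶ mol L⁻¹
For MgF₂: [F⁻] = (Ksp/[Mg²⁺])^(1/2) = 6.5×10⁻⁵ mol L⁻¹
CaF₂ requires the lower [F⁻], so it precipitates first.

CaF₂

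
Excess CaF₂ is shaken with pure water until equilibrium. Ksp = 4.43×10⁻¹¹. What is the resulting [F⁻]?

4.46×10⁻⁴ M

CaF₂(s) ⇌ Ca²⁺(aq) + 2 F⁻(aq)
For each mole of CaF₂ that dissolves per liter, [Ca²⁺] = s and [F⁻] = 2s; let s denote this solubility.
Ksp = [Ca²⁺][F⁻]^2 = s · (2s)^2 = 4s^3 = 4.43×10⁻¹¹
s = 2.23×10⁻⁴ mol/L
[F⁻] = 2s = 4.46×10⁻⁴ mol/L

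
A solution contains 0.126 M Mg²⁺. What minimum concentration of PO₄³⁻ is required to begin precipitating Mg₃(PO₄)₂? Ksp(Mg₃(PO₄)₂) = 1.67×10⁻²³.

9.14×10⁻¹¹ M

Precipitation of each salt begins when its ion product equals Ksp.
Mg₃(PO₄)₂(s) ⇌ 3 Mg²⁺(aq) + 2 PO₄³⁻(aq)
Ksp = [Mg²⁺]^3[PO₄³⁻]^2 = [PO₄³⁻]^2(0.126)^3
[PO₄³⁻]^2 = 1.67×10⁻²³ / (0.126)^3 = 8.35×10⁻²¹
[PO₄³⁻] = 9.14×10⁻¹¹ M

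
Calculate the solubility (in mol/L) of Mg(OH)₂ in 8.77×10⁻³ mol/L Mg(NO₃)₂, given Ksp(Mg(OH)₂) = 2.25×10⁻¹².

Mg(OH)₂(s) ⇌ Mg²⁺(aq) + 2 OH⁻(aq)
With Mg²⁺ already at 8.77×10⁻³ mol/L and s small, take [Mg²⁺] ≈ 8.77×10⁻³ mol/L and [OH⁻] = 2s.
Ksp = [Mg²⁺][OH⁻]^2 = (8.77×10⁻³)(2s)^2
(2s)^2 = 2.25×10⁻¹² / (8.77×10⁻³) = 2.57×10⁻¹⁰
s = 8.01×10⁻⁶ mol/L

8.01×10⁻⁶ M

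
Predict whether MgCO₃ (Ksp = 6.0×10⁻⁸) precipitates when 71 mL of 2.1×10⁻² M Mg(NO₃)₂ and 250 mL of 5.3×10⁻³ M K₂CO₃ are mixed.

Yes

After mixing, V = 71 mL + 250 mL = 321 mL.
[Mg²⁺] = (2.1×10⁻²)(71)/321 = 4.6×10⁻³ M
[CO₃²⁻] = (5.3×10⁻³)(250)/321 = 4.1×10⁻³ M
Q = [Mg²⁺][CO₃²⁻] = 1.9×10⁻⁵
Q = 1.9×10⁻⁵ > Ksp = 6.0×10⁻⁸, so the solution is supersaturated and MgCO₃ precipitates.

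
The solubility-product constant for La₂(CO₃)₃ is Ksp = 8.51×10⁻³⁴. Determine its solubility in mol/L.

9.53×10⁻⁸ M

La₂(CO₃)₃(s) ⇌ 2 La³⁺(aq) + 3 CO₃²⁻(aq)
Call the molar solubility s, so that [La³⁺] = 2s and [CO₃²⁻] = 3s.
Ksp = [La³⁺]^2[CO₃²⁻]^3 = (2s)^2 · (3s)^3 = 108s^5
108s^5 = 8.51×10⁻³⁴  ⇒  s^5 = 7.88×10⁻³⁶
Taking the 5th root, s = 9.53×10⁻⁸ mol L⁻¹.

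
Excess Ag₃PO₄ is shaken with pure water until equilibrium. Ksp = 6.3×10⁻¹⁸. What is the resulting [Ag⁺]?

6.6×10⁻⁵ M

Ag₃PO₄(s) ⇌ 3 Ag⁺(aq) + PO₄³⁻(aq)
For each mole of Ag₃PO₄ that dissolves per liter, [Ag⁺] = 3s and [PO₄³⁻] = s; let s denote this solubility.
Ksp = [Ag⁺]^3[PO₄³⁻] = (3s)^3 · s = 27s^4 = 6.3×10⁻¹⁸
s = 2.2×10⁻⁵ M
[Ag⁺] = 3s = 6.6×10⁻⁵ M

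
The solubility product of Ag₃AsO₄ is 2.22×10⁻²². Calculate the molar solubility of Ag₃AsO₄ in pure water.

1.69×10⁻⁶ M

Ag₃AsO₄(s) ⇌ 3 Ag⁺(aq) + AsO₄³⁻(aq)
Let s be the molar solubility. Then [Ag⁺] = 3s and [AsO₄³⁻] = s.
Ksp = [Ag⁺]^3[AsO₄³⁻] = (3s)^3 · s = 27s^4
27s^4 = 2.22×10⁻²²  ⇒  s^4 = 8.22×10⁻²⁴
s = (8.22×10⁻²⁴)^(1/4) = 1.69×10⁻⁶ mol L⁻¹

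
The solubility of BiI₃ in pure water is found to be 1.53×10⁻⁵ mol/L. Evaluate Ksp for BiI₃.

Ksp = 1.48×10⁻¹⁸

BiI₃(s) ⇌ Bi³⁺(aq) + 3 I⁻(aq)
With molar solubility s: [Bi³⁺] = s, [I⁻] = 3s.
Ksp = [Bi³⁺][I⁻]^3 = s · (3s)^3 = 27s^4
Ksp = 27 × (1.53×10⁻⁵)^4 = 1.48×10⁻¹⁸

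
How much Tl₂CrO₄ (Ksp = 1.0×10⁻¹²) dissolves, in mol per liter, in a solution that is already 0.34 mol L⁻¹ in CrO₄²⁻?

Tl₂CrO₄(s) ⇌ 2 Tl⁺(aq) + CrO₄²⁻(aq)
With CrO₄²⁻ already at 0.34 mol L⁻¹ and s small, take [CrO₄²⁻] ≈ 0.34 mol L⁻¹ and [Tl⁺] = 2s.
Ksp = [Tl⁺]^2[CrO₄²⁻] = (2s)^2(0.34)
(2s)^2 = 1.0×10⁻¹² / (0.34) = 2.9×10⁻¹²
s = 8.6×10⁻⁷ mol L⁻¹

8.6×10⁻⁷ M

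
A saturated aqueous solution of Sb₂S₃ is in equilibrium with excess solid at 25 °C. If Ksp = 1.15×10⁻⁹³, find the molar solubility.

1.01×10⁻¹⁹ M

Sb₂S₃(s) ⇌ 2 Sb³⁺(aq) + 3 S²⁻(aq)
For each mole of Sb₂S₃ that dissolves per liter, [Sb³⁺] = 2s and [S²⁻] = 3s; let s denote this solubility.
Ksp = [Sb³⁺]^2[S²⁻]^3 = (2s)^2 · (3s)^3 = 108s^5
108s^5 = 1.15×10⁻⁹³  ⇒  s^5 = 1.06×10⁻⁹⁵
s = (1.06×10⁻⁹⁵)^(1/5) = 1.01×10⁻¹⁹ M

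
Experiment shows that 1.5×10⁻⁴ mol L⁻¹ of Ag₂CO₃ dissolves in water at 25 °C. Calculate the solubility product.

Ksp = 1.4×10⁻¹¹

Ag₂CO₃(s) ⇌ 2 Ag⁺(aq) + CO₃²⁻(aq)
For each mole of Ag₂CO₃ that dissolves per liter, [Ag⁺] = 2s and [CO₃²⁻] = s; let s denote this solubility.
Ksp = [Ag⁺]^2[CO₃²⁻] = (2s)^2 · s = 4s^3
Ksp = 4 × (1.5×10⁻⁴)^3 = 1.4×10⁻¹¹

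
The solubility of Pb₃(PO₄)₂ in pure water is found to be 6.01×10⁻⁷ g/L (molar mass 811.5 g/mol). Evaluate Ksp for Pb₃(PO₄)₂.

Convert to molarity: s = 6.01×10⁻⁷ / 811.5 = 7.4060×10⁻¹⁰ mol/L
Pb₃(PO₄)₂(s) ⇌ 3 Pb²⁺(aq) + 2 PO₄³⁻(aq)
With molar solubility s: [Pb²⁺] = 3s, [PO₄³⁻] = 2s.
Ksp = [Pb²⁺]^3[PO₄³⁻]^2 = (3s)^3 · (2s)^2 = 108s^5
Ksp = 108 × (7.4060×10⁻¹⁰)^5 = 2.41×10⁻⁴⁴

Ksp = 2.41×10⁻⁴⁴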